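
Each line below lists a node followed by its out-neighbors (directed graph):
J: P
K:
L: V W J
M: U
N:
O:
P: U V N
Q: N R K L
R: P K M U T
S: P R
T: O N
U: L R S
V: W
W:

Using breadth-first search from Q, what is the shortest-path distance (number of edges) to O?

3

Level 0: Q
Level 1: K, L, N, R
Level 2: J, M, P, T, U, V, W
Level 3: O, S
O first appears at level 3.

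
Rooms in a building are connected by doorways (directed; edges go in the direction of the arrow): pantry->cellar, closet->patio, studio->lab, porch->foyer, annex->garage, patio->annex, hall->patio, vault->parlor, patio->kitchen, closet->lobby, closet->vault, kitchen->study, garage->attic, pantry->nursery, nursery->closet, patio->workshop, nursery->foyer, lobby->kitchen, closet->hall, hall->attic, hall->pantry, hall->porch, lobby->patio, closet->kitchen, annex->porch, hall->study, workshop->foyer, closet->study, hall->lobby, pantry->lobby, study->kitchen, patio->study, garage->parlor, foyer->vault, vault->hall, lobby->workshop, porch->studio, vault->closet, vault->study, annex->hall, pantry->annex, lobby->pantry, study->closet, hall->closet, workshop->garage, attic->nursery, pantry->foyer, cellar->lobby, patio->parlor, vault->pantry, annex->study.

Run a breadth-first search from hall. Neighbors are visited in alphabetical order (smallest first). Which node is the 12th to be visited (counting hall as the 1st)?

Visit hall; enqueue attic, closet, lobby, pantry, patio, porch, study → queue [attic, closet, lobby, pantry, patio, porch, study]
Visit attic; enqueue nursery → queue [closet, lobby, pantry, patio, porch, study, nursery]
Visit closet; enqueue kitchen, vault → queue [lobby, pantry, patio, porch, study, nursery, kitchen, vault]
Visit lobby; enqueue workshop → queue [pantry, patio, porch, study, nursery, kitchen, vault, workshop]
Visit pantry; enqueue annex, cellar, foyer → queue [patio, porch, study, nursery, kitchen, vault, workshop, annex, cellar, foyer]
Visit patio; enqueue parlor → queue [porch, study, nursery, kitchen, vault, workshop, annex, cellar, foyer, parlor]
Visit porch; enqueue studio → queue [study, nursery, kitchen, vault, workshop, annex, cellar, foyer, parlor, studio]
Visit study → queue [nursery, kitchen, vault, workshop, annex, cellar, foyer, parlor, studio]
Visit nursery → queue [kitchen, vault, workshop, annex, cellar, foyer, parlor, studio]
Visit kitchen → queue [vault, workshop, annex, cellar, foyer, parlor, studio]
Visit vault → queue [workshop, annex, cellar, foyer, parlor, studio]
Visit workshop; enqueue garage → queue [annex, cellar, foyer, parlor, studio, garage]
Visit annex → queue [cellar, foyer, parlor, studio, garage]
Visit cellar → queue [foyer, parlor, studio, garage]
Visit foyer → queue [parlor, studio, garage]
Visit parlor → queue [studio, garage]
Visit studio; enqueue lab → queue [garage, lab]
Visit garage → queue [lab]
Visit lab → queue []

Visit order: hall, attic, closet, lobby, pantry, patio, porch, study, nursery, kitchen, vault, workshop, annex, cellar, foyer, parlor, studio, garage, lab

workshop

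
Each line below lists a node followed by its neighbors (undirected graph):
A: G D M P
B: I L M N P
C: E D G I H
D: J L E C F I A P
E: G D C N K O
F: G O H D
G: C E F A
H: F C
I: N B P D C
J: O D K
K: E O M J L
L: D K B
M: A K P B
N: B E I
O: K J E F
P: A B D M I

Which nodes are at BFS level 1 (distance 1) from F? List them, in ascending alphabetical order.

D, G, H, O

Level 0: F
Level 1: D, G, H, O
Level 2: A, C, E, I, J, K, L, P
Level 3: B, M, N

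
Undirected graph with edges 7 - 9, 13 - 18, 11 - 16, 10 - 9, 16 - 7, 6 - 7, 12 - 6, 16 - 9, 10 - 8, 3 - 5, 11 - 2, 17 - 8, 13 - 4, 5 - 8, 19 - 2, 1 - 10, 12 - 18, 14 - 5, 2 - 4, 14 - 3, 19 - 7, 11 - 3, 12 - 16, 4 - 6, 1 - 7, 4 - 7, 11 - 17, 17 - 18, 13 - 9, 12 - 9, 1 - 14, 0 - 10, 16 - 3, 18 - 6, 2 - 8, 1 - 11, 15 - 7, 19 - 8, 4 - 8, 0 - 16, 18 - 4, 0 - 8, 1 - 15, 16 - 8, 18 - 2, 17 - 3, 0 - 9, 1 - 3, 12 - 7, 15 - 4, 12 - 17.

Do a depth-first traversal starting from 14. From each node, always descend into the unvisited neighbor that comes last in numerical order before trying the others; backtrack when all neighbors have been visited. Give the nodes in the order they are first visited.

14, 5, 8, 19, 7, 16, 12, 18, 17, 11, 3, 1, 15, 4, 13, 9, 10, 0, 6, 2

Visit 14
14 → 5
5 → 8
8 → 19
19 → 7
7 → 16
16 → 12
12 → 18
18 → 17
17 → 11
11 → 3
3 → 1
1 → 15
15 → 4
4 → 13
13 → 9
9 → 10
10 → 0
4 → 6
4 → 2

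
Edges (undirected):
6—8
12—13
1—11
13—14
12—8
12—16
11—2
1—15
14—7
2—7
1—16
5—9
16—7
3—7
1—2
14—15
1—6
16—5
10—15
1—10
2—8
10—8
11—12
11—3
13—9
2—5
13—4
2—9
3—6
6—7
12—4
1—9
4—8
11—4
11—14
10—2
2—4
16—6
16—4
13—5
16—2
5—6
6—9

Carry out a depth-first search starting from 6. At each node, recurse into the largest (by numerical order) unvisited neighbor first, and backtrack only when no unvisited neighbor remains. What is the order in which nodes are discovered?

6, 16, 12, 13, 14, 15, 10, 8, 4, 11, 3, 7, 2, 9, 5, 1

Visit 6
6 → 16
16 → 12
12 → 13
13 → 14
14 → 15
15 → 10
10 → 8
8 → 4
4 → 11
11 → 3
3 → 7
7 → 2
2 → 9
9 → 5
9 → 1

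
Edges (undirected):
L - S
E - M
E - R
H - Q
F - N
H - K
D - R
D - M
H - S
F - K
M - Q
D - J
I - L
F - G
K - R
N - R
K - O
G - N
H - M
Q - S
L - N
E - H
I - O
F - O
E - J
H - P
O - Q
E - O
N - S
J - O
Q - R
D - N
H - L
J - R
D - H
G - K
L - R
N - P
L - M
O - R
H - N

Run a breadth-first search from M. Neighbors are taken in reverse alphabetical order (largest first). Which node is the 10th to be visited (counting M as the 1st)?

Visit M; enqueue Q, L, H, E, D → queue [Q, L, H, E, D]
Visit Q; enqueue S, R, O → queue [L, H, E, D, S, R, O]
Visit L; enqueue N, I → queue [H, E, D, S, R, O, N, I]
Visit H; enqueue P, K → queue [E, D, S, R, O, N, I, P, K]
Visit E; enqueue J → queue [D, S, R, O, N, I, P, K, J]
Visit D → queue [S, R, O, N, I, P, K, J]
Visit S → queue [R, O, N, I, P, K, J]
Visit R → queue [O, N, I, P, K, J]
Visit O; enqueue F → queue [N, I, P, K, J, F]
Visit N; enqueue G → queue [I, P, K, J, F, G]
Visit I → queue [P, K, J, F, G]
Visit P → queue [K, J, F, G]
Visit K → queue [J, F, G]
Visit J → queue [F, G]
Visit F → queue [G]
Visit G → queue []

Visit order: M, Q, L, H, E, D, S, R, O, N, I, P, K, J, F, G

N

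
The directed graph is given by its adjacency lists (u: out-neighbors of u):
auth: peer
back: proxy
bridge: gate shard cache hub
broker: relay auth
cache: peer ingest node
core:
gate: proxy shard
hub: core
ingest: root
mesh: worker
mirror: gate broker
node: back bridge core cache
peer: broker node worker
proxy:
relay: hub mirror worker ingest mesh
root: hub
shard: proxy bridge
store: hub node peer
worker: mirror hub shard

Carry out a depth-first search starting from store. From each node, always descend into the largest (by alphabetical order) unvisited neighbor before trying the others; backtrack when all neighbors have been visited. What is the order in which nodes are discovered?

store peer worker shard proxy bridge hub core gate cache node back ingest root mirror broker relay mesh auth

Visit store
store → peer
peer → worker
worker → shard
shard → proxy
shard → bridge
bridge → hub
hub → core
bridge → gate
bridge → cache
cache → node
node → back
cache → ingest
ingest → root
worker → mirror
mirror → broker
broker → relay
relay → mesh
broker → auth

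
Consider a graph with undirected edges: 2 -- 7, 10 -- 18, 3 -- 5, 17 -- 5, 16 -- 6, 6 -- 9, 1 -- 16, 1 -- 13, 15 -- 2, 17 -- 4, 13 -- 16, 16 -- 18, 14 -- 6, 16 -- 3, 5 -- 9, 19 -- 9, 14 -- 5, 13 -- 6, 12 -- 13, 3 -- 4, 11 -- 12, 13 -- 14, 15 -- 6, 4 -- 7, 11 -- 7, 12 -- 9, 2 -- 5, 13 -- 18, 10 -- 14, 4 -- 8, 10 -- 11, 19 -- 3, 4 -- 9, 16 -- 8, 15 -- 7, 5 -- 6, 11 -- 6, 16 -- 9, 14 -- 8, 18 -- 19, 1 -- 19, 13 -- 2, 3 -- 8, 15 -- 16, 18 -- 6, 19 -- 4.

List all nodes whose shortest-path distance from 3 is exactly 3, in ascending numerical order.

Level 0: 3
Level 1: 4, 5, 8, 16, 19
Level 2: 1, 2, 6, 7, 9, 13, 14, 15, 17, 18
Level 3: 10, 11, 12

10, 11, 12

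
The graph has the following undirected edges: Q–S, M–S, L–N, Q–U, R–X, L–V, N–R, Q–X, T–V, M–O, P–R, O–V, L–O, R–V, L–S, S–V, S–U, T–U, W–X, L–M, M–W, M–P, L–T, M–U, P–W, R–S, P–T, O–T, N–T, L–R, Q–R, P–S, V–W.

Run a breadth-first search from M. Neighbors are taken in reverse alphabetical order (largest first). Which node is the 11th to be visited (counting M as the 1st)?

Visit M; enqueue W, U, S, P, O, L → queue [W, U, S, P, O, L]
Visit W; enqueue X, V → queue [U, S, P, O, L, X, V]
Visit U; enqueue T, Q → queue [S, P, O, L, X, V, T, Q]
Visit S; enqueue R → queue [P, O, L, X, V, T, Q, R]
Visit P → queue [O, L, X, V, T, Q, R]
Visit O → queue [L, X, V, T, Q, R]
Visit L; enqueue N → queue [X, V, T, Q, R, N]
Visit X → queue [V, T, Q, R, N]
Visit V → queue [T, Q, R, N]
Visit T → queue [Q, R, N]
Visit Q → queue [R, N]
Visit R → queue [N]
Visit N → queue []

Visit order: M, W, U, S, P, O, L, X, V, T, Q, R, N

Q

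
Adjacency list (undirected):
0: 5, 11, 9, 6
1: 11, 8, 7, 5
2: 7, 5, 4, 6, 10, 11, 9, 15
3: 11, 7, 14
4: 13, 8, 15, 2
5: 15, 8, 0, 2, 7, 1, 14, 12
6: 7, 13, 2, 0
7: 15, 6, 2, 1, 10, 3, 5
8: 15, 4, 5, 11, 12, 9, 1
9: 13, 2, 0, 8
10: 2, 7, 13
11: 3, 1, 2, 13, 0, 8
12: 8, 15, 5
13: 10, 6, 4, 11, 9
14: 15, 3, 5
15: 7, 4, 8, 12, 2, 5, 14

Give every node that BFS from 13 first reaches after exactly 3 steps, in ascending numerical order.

Level 0: 13
Level 1: 4, 6, 9, 10, 11
Level 2: 0, 1, 2, 3, 7, 8, 15
Level 3: 5, 12, 14

5, 12, 14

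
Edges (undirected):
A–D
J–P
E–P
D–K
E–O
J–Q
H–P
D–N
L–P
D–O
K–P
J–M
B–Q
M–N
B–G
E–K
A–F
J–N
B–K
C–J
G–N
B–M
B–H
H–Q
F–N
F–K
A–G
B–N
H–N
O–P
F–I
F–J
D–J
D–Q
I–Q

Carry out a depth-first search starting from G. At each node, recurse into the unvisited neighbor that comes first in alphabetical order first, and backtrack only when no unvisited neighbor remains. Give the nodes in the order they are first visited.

G -> A -> D -> J -> C -> F -> I -> Q -> B -> H -> N -> M -> P -> E -> K -> O -> L

Visit G
G → A
A → D
D → J
J → C
J → F
F → I
I → Q
Q → B
B → H
H → N
N → M
H → P
P → E
E → K
E → O
P → L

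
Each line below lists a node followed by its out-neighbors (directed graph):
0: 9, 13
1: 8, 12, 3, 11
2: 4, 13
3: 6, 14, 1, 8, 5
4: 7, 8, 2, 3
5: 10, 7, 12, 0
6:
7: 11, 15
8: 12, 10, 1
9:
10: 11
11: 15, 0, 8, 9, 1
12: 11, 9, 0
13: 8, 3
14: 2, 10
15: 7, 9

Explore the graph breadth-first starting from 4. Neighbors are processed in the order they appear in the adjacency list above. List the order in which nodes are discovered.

Visit 4; enqueue 7, 8, 2, 3 → queue [7, 8, 2, 3]
Visit 7; enqueue 11, 15 → queue [8, 2, 3, 11, 15]
Visit 8; enqueue 12, 10, 1 → queue [2, 3, 11, 15, 12, 10, 1]
Visit 2; enqueue 13 → queue [3, 11, 15, 12, 10, 1, 13]
Visit 3; enqueue 6, 14, 5 → queue [11, 15, 12, 10, 1, 13, 6, 14, 5]
Visit 11; enqueue 0, 9 → queue [15, 12, 10, 1, 13, 6, 14, 5, 0, 9]
Visit 15 → queue [12, 10, 1, 13, 6, 14, 5, 0, 9]
Visit 12 → queue [10, 1, 13, 6, 14, 5, 0, 9]
Visit 10 → queue [1, 13, 6, 14, 5, 0, 9]
Visit 1 → queue [13, 6, 14, 5, 0, 9]
Visit 13 → queue [6, 14, 5, 0, 9]
Visit 6 → queue [14, 5, 0, 9]
Visit 14 → queue [5, 0, 9]
Visit 5 → queue [0, 9]
Visit 0 → queue [9]
Visit 9 → queue []

4, 7, 8, 2, 3, 11, 15, 12, 10, 1, 13, 6, 14, 5, 0, 9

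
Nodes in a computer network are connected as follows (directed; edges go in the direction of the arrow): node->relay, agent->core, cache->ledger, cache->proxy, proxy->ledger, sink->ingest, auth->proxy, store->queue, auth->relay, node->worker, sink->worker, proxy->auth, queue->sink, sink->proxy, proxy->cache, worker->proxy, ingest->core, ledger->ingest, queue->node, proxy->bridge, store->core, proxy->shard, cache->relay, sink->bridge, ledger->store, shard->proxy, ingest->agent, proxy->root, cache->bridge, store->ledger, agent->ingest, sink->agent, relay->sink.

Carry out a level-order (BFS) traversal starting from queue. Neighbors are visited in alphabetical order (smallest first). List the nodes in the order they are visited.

Visit queue; enqueue node, sink → queue [node, sink]
Visit node; enqueue relay, worker → queue [sink, relay, worker]
Visit sink; enqueue agent, bridge, ingest, proxy → queue [relay, worker, agent, bridge, ingest, proxy]
Visit relay → queue [worker, agent, bridge, ingest, proxy]
Visit worker → queue [agent, bridge, ingest, proxy]
Visit agent; enqueue core → queue [bridge, ingest, proxy, core]
Visit bridge → queue [ingest, proxy, core]
Visit ingest → queue [proxy, core]
Visit proxy; enqueue auth, cache, ledger, root, shard → queue [core, auth, cache, ledger, root, shard]
Visit core → queue [auth, cache, ledger, root, shard]
Visit auth → queue [cache, ledger, root, shard]
Visit cache → queue [ledger, root, shard]
Visit ledger; enqueue store → queue [root, shard, store]
Visit root → queue [shard, store]
Visit shard → queue [store]
Visit store → queue []

queue -> node -> sink -> relay -> worker -> agent -> bridge -> ingest -> proxy -> core -> auth -> cache -> ledger -> root -> shard -> store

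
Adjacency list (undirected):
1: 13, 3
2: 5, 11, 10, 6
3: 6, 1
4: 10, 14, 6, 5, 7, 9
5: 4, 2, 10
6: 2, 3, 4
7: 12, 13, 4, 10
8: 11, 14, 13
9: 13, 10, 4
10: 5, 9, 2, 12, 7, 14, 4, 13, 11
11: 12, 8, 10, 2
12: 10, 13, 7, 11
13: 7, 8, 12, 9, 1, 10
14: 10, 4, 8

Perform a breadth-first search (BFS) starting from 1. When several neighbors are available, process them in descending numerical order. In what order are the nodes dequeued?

Visit 1; enqueue 13, 3 → queue [13, 3]
Visit 13; enqueue 12, 10, 9, 8, 7 → queue [3, 12, 10, 9, 8, 7]
Visit 3; enqueue 6 → queue [12, 10, 9, 8, 7, 6]
Visit 12; enqueue 11 → queue [10, 9, 8, 7, 6, 11]
Visit 10; enqueue 14, 5, 4, 2 → queue [9, 8, 7, 6, 11, 14, 5, 4, 2]
Visit 9 → queue [8, 7, 6, 11, 14, 5, 4, 2]
Visit 8 → queue [7, 6, 11, 14, 5, 4, 2]
Visit 7 → queue [6, 11, 14, 5, 4, 2]
Visit 6 → queue [11, 14, 5, 4, 2]
Visit 11 → queue [14, 5, 4, 2]
Visit 14 → queue [5, 4, 2]
Visit 5 → queue [4, 2]
Visit 4 → queue [2]
Visit 2 → queue []

1 → 13 → 3 → 12 → 10 → 9 → 8 → 7 → 6 → 11 → 14 → 5 → 4 → 2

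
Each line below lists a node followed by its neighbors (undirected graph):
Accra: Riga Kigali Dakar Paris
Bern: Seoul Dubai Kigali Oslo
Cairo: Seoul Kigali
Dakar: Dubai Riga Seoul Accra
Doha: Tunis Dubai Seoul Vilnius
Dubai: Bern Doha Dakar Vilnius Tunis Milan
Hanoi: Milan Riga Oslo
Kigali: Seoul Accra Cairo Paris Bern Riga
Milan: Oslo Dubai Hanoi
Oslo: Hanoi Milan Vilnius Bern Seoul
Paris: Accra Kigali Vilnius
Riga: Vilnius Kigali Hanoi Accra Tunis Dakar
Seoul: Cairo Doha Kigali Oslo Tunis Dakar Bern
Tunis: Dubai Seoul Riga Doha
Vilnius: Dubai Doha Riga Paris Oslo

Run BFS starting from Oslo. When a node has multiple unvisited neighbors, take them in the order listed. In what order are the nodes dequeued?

Oslo -> Hanoi -> Milan -> Vilnius -> Bern -> Seoul -> Riga -> Dubai -> Doha -> Paris -> Kigali -> Cairo -> Tunis -> Dakar -> Accra

Visit Oslo; enqueue Hanoi, Milan, Vilnius, Bern, Seoul → queue [Hanoi, Milan, Vilnius, Bern, Seoul]
Visit Hanoi; enqueue Riga → queue [Milan, Vilnius, Bern, Seoul, Riga]
Visit Milan; enqueue Dubai → queue [Vilnius, Bern, Seoul, Riga, Dubai]
Visit Vilnius; enqueue Doha, Paris → queue [Bern, Seoul, Riga, Dubai, Doha, Paris]
Visit Bern; enqueue Kigali → queue [Seoul, Riga, Dubai, Doha, Paris, Kigali]
Visit Seoul; enqueue Cairo, Tunis, Dakar → queue [Riga, Dubai, Doha, Paris, Kigali, Cairo, Tunis, Dakar]
Visit Riga; enqueue Accra → queue [Dubai, Doha, Paris, Kigali, Cairo, Tunis, Dakar, Accra]
Visit Dubai → queue [Doha, Paris, Kigali, Cairo, Tunis, Dakar, Accra]
Visit Doha → queue [Paris, Kigali, Cairo, Tunis, Dakar, Accra]
Visit Paris → queue [Kigali, Cairo, Tunis, Dakar, Accra]
Visit Kigali → queue [Cairo, Tunis, Dakar, Accra]
Visit Cairo → queue [Tunis, Dakar, Accra]
Visit Tunis → queue [Dakar, Accra]
Visit Dakar → queue [Accra]
Visit Accra → queue []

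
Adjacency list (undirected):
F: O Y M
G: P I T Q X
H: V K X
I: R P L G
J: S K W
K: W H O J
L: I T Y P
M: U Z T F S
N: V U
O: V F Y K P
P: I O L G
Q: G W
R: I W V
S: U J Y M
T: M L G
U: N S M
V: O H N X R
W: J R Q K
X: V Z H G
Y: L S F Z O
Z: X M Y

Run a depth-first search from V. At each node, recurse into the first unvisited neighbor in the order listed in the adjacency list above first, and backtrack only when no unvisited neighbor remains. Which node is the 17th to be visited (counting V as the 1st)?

K

Visit V
V → O
O → F
F → Y
Y → L
L → I
I → R
R → W
W → J
J → S
S → U
U → N
U → M
M → Z
Z → X
X → H
H → K
X → G
G → P
G → T
G → Q

Visit order: V, O, F, Y, L, I, R, W, J, S, U, N, M, Z, X, H, K, G, P, T, Q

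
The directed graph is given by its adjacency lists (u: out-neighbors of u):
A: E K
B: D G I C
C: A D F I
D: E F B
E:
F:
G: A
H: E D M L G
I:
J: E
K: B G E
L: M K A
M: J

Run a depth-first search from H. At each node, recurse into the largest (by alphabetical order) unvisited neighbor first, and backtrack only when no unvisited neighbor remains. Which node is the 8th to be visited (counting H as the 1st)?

Visit H
H → M
M → J
J → E
H → L
L → K
K → G
G → A
K → B
B → I
B → D
D → F
B → C

Visit order: H, M, J, E, L, K, G, A, B, I, D, F, C

A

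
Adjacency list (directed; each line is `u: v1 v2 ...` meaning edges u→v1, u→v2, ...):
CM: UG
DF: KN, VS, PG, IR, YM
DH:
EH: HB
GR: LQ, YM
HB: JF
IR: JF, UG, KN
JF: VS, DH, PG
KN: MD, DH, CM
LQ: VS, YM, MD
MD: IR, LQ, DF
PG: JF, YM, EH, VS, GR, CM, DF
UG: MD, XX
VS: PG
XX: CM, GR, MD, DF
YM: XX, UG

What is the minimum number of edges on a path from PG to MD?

3

Level 0: PG
Level 1: CM, DF, EH, GR, JF, VS, YM
Level 2: DH, HB, IR, KN, LQ, UG, XX
Level 3: MD
MD first appears at level 3.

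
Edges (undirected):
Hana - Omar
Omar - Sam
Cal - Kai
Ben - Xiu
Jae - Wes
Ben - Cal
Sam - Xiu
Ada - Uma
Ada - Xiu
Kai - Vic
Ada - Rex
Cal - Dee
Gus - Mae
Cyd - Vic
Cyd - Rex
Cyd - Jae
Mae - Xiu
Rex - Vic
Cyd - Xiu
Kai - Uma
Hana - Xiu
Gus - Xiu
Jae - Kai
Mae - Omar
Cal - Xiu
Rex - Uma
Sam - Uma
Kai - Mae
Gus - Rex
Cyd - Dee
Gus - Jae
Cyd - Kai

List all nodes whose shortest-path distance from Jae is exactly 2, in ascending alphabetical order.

Level 0: Jae
Level 1: Cyd, Gus, Kai, Wes
Level 2: Cal, Dee, Mae, Rex, Uma, Vic, Xiu
Level 3: Ada, Ben, Hana, Omar, Sam

Cal, Dee, Mae, Rex, Uma, Vic, Xiu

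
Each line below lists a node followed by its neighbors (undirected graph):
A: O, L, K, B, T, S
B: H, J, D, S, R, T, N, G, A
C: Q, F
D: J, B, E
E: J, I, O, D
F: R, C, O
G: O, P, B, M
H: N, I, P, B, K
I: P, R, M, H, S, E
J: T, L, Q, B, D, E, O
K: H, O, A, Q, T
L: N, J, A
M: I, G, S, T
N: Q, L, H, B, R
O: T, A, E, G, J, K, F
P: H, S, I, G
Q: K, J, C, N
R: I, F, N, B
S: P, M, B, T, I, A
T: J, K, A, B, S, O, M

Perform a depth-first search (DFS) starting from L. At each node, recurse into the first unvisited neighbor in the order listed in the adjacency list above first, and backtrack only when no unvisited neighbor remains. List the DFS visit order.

Visit L
L → N
N → Q
Q → K
K → H
H → I
I → P
P → S
S → M
M → G
G → O
O → T
T → J
J → B
B → D
D → E
B → R
R → F
F → C
B → A

L N Q K H I P S M G O T J B D E R F C A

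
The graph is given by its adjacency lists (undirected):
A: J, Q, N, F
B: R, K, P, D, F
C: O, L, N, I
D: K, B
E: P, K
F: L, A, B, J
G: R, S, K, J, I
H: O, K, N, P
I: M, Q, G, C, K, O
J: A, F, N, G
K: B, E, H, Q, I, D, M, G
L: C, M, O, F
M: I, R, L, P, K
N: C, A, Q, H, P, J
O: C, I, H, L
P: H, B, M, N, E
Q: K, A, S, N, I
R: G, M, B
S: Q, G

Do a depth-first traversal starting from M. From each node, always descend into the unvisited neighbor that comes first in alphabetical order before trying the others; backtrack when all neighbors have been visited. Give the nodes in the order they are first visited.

M -> I -> C -> L -> F -> A -> J -> G -> K -> B -> D -> P -> E -> H -> N -> Q -> S -> O -> R

Visit M
M → I
I → C
C → L
L → F
F → A
A → J
J → G
G → K
K → B
B → D
B → P
P → E
P → H
H → N
N → Q
Q → S
H → O
B → R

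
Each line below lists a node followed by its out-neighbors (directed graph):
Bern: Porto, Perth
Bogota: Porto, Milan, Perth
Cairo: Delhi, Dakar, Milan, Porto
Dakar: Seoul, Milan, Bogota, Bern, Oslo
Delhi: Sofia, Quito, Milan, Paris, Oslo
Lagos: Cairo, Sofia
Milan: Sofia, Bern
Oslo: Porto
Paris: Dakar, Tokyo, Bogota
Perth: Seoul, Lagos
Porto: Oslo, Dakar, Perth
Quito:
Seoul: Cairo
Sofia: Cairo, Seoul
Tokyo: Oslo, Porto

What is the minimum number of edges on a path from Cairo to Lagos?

3

Level 0: Cairo
Level 1: Dakar, Delhi, Milan, Porto
Level 2: Bern, Bogota, Oslo, Paris, Perth, Quito, Seoul, Sofia
Level 3: Lagos, Tokyo
Lagos first appears at level 3.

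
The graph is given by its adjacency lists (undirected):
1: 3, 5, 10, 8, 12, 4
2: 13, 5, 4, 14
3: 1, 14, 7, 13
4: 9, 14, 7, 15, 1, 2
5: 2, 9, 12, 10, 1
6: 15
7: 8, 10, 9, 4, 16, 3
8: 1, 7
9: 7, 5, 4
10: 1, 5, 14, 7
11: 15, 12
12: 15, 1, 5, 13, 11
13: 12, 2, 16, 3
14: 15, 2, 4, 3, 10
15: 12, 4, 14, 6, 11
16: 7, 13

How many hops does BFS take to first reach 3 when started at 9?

2

Level 0: 9
Level 1: 4, 5, 7
Level 2: 1, 2, 3, 8, 10, 12, 14, 15, 16
Level 3: 6, 11, 13
3 first appears at level 2.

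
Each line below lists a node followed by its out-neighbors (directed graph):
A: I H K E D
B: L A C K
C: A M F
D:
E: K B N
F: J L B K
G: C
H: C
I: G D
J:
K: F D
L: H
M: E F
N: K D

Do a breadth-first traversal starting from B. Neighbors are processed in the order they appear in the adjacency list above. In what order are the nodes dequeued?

B, L, A, C, K, H, I, E, D, M, F, G, N, J

Visit B; enqueue L, A, C, K → queue [L, A, C, K]
Visit L; enqueue H → queue [A, C, K, H]
Visit A; enqueue I, E, D → queue [C, K, H, I, E, D]
Visit C; enqueue M, F → queue [K, H, I, E, D, M, F]
Visit K → queue [H, I, E, D, M, F]
Visit H → queue [I, E, D, M, F]
Visit I; enqueue G → queue [E, D, M, F, G]
Visit E; enqueue N → queue [D, M, F, G, N]
Visit D → queue [M, F, G, N]
Visit M → queue [F, G, N]
Visit F; enqueue J → queue [G, N, J]
Visit G → queue [N, J]
Visit N → queue [J]
Visit J → queue []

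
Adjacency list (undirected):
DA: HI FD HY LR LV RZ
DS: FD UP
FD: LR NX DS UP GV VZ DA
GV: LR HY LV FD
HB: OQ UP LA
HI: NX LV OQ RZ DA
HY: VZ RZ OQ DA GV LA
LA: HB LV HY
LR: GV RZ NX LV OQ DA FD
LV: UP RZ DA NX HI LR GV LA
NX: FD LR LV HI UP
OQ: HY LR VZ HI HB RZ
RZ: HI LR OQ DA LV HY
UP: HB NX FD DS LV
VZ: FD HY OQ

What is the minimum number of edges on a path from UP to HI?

2

Level 0: UP
Level 1: DS, FD, HB, LV, NX
Level 2: DA, GV, HI, LA, LR, OQ, RZ, VZ
Level 3: HY
HI first appears at level 2.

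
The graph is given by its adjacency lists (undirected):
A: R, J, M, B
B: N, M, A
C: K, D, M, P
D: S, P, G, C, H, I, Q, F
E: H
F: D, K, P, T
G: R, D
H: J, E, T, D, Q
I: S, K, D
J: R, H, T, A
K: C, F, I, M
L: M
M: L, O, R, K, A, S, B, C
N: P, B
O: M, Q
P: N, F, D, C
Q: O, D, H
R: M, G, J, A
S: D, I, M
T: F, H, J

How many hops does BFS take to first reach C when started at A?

Level 0: A
Level 1: B, J, M, R
Level 2: C, G, H, K, L, N, O, S, T
Level 3: D, E, F, I, P, Q
C first appears at level 2.

2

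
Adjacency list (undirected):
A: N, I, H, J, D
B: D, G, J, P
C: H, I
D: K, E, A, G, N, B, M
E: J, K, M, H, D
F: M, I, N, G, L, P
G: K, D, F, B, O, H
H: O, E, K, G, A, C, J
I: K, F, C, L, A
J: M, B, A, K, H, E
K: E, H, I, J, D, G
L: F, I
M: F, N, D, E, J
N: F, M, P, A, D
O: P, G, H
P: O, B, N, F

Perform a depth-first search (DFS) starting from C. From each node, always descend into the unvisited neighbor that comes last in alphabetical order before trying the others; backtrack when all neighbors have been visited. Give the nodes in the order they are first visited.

C → I → L → F → P → O → H → K → J → M → N → D → G → B → E → A

Visit C
C → I
I → L
L → F
F → P
P → O
O → H
H → K
K → J
J → M
M → N
N → D
D → G
G → B
D → E
D → A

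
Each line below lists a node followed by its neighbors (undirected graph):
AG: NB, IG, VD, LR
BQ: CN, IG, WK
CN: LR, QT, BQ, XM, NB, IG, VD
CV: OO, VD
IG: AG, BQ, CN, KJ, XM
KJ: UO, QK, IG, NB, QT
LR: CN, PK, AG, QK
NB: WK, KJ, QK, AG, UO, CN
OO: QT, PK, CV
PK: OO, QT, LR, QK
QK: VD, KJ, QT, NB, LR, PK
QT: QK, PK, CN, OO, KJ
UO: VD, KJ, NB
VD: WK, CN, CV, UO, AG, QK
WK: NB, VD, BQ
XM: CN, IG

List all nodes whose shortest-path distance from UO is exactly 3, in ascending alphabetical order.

Level 0: UO
Level 1: KJ, NB, VD
Level 2: AG, CN, CV, IG, QK, QT, WK
Level 3: BQ, LR, OO, PK, XM

BQ, LR, OO, PK, XM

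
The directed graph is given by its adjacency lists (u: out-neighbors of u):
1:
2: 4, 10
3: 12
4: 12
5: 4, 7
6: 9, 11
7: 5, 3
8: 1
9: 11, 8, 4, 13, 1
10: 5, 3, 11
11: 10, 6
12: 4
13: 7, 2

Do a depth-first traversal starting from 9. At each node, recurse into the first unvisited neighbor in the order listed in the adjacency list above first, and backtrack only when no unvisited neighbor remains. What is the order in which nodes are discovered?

9 -> 11 -> 10 -> 5 -> 4 -> 12 -> 7 -> 3 -> 6 -> 8 -> 1 -> 13 -> 2

Visit 9
9 → 11
11 → 10
10 → 5
5 → 4
4 → 12
5 → 7
7 → 3
11 → 6
9 → 8
8 → 1
9 → 13
13 → 2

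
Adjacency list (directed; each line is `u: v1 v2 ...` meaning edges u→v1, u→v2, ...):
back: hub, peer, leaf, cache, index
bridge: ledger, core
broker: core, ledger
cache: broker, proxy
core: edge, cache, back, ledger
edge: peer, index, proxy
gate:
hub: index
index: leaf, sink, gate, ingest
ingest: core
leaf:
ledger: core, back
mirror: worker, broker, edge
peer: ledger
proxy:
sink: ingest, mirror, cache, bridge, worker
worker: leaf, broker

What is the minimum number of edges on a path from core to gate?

3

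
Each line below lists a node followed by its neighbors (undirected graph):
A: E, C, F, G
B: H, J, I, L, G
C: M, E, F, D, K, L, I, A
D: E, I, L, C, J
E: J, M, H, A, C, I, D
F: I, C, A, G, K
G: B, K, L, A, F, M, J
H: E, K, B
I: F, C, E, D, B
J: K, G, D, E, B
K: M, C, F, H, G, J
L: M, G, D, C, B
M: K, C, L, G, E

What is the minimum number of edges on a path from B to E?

Level 0: B
Level 1: G, H, I, J, L
Level 2: A, C, D, E, F, K, M
E first appears at level 2.

2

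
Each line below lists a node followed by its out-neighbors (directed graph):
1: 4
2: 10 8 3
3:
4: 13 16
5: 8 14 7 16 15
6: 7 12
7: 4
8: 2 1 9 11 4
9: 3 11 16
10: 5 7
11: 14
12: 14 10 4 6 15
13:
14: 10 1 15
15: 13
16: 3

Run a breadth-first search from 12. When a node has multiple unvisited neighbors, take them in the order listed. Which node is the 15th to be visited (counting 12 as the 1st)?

Visit 12; enqueue 14, 10, 4, 6, 15 → queue [14, 10, 4, 6, 15]
Visit 14; enqueue 1 → queue [10, 4, 6, 15, 1]
Visit 10; enqueue 5, 7 → queue [4, 6, 15, 1, 5, 7]
Visit 4; enqueue 13, 16 → queue [6, 15, 1, 5, 7, 13, 16]
Visit 6 → queue [15, 1, 5, 7, 13, 16]
Visit 15 → queue [1, 5, 7, 13, 16]
Visit 1 → queue [5, 7, 13, 16]
Visit 5; enqueue 8 → queue [7, 13, 16, 8]
Visit 7 → queue [13, 16, 8]
Visit 13 → queue [16, 8]
Visit 16; enqueue 3 → queue [8, 3]
Visit 8; enqueue 2, 9, 11 → queue [3, 2, 9, 11]
Visit 3 → queue [2, 9, 11]
Visit 2 → queue [9, 11]
Visit 9 → queue [11]
Visit 11 → queue []

Visit order: 12, 14, 10, 4, 6, 15, 1, 5, 7, 13, 16, 8, 3, 2, 9, 11

9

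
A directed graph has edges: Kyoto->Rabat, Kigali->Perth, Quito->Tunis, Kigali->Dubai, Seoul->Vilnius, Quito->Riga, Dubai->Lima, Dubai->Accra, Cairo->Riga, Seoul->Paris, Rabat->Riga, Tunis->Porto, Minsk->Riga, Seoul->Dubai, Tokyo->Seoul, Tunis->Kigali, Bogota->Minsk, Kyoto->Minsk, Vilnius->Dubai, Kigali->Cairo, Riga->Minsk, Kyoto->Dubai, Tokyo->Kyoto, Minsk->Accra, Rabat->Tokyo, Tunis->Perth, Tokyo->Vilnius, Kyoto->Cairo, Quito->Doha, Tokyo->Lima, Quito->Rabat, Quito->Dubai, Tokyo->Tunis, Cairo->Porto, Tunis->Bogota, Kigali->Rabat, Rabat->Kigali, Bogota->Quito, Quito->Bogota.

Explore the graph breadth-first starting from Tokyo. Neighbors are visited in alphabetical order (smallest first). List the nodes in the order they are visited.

Tokyo, Kyoto, Lima, Seoul, Tunis, Vilnius, Cairo, Dubai, Minsk, Rabat, Paris, Bogota, Kigali, Perth, Porto, Riga, Accra, Quito, Doha

Visit Tokyo; enqueue Kyoto, Lima, Seoul, Tunis, Vilnius → queue [Kyoto, Lima, Seoul, Tunis, Vilnius]
Visit Kyoto; enqueue Cairo, Dubai, Minsk, Rabat → queue [Lima, Seoul, Tunis, Vilnius, Cairo, Dubai, Minsk, Rabat]
Visit Lima → queue [Seoul, Tunis, Vilnius, Cairo, Dubai, Minsk, Rabat]
Visit Seoul; enqueue Paris → queue [Tunis, Vilnius, Cairo, Dubai, Minsk, Rabat, Paris]
Visit Tunis; enqueue Bogota, Kigali, Perth, Porto → queue [Vilnius, Cairo, Dubai, Minsk, Rabat, Paris, Bogota, Kigali, Perth, Porto]
Visit Vilnius → queue [Cairo, Dubai, Minsk, Rabat, Paris, Bogota, Kigali, Perth, Porto]
Visit Cairo; enqueue Riga → queue [Dubai, Minsk, Rabat, Paris, Bogota, Kigali, Perth, Porto, Riga]
Visit Dubai; enqueue Accra → queue [Minsk, Rabat, Paris, Bogota, Kigali, Perth, Porto, Riga, Accra]
Visit Minsk → queue [Rabat, Paris, Bogota, Kigali, Perth, Porto, Riga, Accra]
Visit Rabat → queue [Paris, Bogota, Kigali, Perth, Porto, Riga, Accra]
Visit Paris → queue [Bogota, Kigali, Perth, Porto, Riga, Accra]
Visit Bogota; enqueue Quito → queue [Kigali, Perth, Porto, Riga, Accra, Quito]
Visit Kigali → queue [Perth, Porto, Riga, Accra, Quito]
Visit Perth → queue [Porto, Riga, Accra, Quito]
Visit Porto → queue [Riga, Accra, Quito]
Visit Riga → queue [Accra, Quito]
Visit Accra → queue [Quito]
Visit Quito; enqueue Doha → queue [Doha]
Visit Doha → queue []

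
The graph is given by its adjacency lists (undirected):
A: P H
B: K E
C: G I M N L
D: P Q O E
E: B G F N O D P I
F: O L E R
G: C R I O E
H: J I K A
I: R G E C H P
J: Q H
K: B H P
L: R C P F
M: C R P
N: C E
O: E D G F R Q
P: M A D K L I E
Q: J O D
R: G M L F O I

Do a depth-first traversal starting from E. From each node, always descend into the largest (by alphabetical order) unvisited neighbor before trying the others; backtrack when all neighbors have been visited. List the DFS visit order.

E → P → M → R → O → Q → J → H → K → B → I → G → C → N → L → F → A → D

Visit E
E → P
P → M
M → R
R → O
O → Q
Q → J
J → H
H → K
K → B
H → I
I → G
G → C
C → N
C → L
L → F
H → A
Q → D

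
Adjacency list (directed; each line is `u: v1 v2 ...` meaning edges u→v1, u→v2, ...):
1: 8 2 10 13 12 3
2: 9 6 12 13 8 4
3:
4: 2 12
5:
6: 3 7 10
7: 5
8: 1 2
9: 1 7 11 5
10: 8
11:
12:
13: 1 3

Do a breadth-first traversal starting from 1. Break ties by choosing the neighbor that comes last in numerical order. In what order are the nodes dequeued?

Visit 1; enqueue 13, 12, 10, 8, 3, 2 → queue [13, 12, 10, 8, 3, 2]
Visit 13 → queue [12, 10, 8, 3, 2]
Visit 12 → queue [10, 8, 3, 2]
Visit 10 → queue [8, 3, 2]
Visit 8 → queue [3, 2]
Visit 3 → queue [2]
Visit 2; enqueue 9, 6, 4 → queue [9, 6, 4]
Visit 9; enqueue 11, 7, 5 → queue [6, 4, 11, 7, 5]
Visit 6 → queue [4, 11, 7, 5]
Visit 4 → queue [11, 7, 5]
Visit 11 → queue [7, 5]
Visit 7 → queue [5]
Visit 5 → queue []

1 -> 13 -> 12 -> 10 -> 8 -> 3 -> 2 -> 9 -> 6 -> 4 -> 11 -> 7 -> 5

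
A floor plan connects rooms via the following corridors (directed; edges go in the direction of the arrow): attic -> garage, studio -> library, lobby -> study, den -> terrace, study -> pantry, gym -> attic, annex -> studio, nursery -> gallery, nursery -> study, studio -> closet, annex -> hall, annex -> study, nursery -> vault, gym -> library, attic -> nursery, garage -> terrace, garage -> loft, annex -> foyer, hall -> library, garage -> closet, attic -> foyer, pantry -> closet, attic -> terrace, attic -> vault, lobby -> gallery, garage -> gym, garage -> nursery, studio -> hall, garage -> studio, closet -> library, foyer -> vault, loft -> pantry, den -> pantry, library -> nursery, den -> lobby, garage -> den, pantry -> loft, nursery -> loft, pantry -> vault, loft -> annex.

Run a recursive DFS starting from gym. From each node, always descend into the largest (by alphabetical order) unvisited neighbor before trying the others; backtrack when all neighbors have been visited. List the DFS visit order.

gym → library → nursery → vault → study → pantry → loft → annex → studio → hall → closet → foyer → gallery → attic → terrace → garage → den → lobby

Visit gym
gym → library
library → nursery
nursery → vault
nursery → study
study → pantry
pantry → loft
loft → annex
annex → studio
studio → hall
studio → closet
annex → foyer
nursery → gallery
gym → attic
attic → terrace
attic → garage
garage → den
den → lobby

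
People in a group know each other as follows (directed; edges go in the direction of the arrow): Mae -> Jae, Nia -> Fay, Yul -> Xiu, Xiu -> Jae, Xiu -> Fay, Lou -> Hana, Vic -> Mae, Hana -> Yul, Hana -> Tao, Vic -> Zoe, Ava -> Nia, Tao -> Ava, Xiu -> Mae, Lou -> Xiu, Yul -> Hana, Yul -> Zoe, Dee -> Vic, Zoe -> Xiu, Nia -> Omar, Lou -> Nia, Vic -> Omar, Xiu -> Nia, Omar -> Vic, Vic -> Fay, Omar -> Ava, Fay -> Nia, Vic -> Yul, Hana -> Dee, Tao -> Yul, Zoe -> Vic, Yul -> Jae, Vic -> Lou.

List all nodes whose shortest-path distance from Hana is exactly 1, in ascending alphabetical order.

Level 0: Hana
Level 1: Dee, Tao, Yul
Level 2: Ava, Jae, Vic, Xiu, Zoe
Level 3: Fay, Lou, Mae, Nia, Omar

Dee, Tao, Yul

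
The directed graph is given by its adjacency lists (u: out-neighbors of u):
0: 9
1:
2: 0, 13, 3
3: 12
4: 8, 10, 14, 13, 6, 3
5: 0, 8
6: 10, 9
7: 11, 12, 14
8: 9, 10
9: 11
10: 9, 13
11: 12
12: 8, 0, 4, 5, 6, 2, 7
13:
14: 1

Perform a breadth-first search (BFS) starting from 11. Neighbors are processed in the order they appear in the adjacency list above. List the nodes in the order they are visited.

11 -> 12 -> 8 -> 0 -> 4 -> 5 -> 6 -> 2 -> 7 -> 9 -> 10 -> 14 -> 13 -> 3 -> 1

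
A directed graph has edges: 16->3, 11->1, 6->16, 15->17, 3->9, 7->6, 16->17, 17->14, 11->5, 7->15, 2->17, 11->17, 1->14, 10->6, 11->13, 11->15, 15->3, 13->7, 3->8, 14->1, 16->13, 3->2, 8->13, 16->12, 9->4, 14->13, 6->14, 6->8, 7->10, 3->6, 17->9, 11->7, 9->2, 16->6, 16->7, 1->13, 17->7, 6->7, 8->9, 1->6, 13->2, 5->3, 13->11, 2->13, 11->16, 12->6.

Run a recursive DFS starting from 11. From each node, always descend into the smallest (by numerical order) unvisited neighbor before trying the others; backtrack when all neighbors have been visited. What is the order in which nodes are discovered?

Visit 11
11 → 1
1 → 6
6 → 7
7 → 10
7 → 15
15 → 3
3 → 2
2 → 13
2 → 17
17 → 9
9 → 4
17 → 14
3 → 8
6 → 16
16 → 12
11 → 5

11, 1, 6, 7, 10, 15, 3, 2, 13, 17, 9, 4, 14, 8, 16, 12, 5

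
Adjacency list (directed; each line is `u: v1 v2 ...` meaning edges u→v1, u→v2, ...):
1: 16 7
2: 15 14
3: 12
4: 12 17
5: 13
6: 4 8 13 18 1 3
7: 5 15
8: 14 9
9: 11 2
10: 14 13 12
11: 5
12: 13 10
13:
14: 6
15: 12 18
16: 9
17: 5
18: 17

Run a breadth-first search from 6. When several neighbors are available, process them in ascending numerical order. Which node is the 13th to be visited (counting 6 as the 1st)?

Visit 6; enqueue 1, 3, 4, 8, 13, 18 → queue [1, 3, 4, 8, 13, 18]
Visit 1; enqueue 7, 16 → queue [3, 4, 8, 13, 18, 7, 16]
Visit 3; enqueue 12 → queue [4, 8, 13, 18, 7, 16, 12]
Visit 4; enqueue 17 → queue [8, 13, 18, 7, 16, 12, 17]
Visit 8; enqueue 9, 14 → queue [13, 18, 7, 16, 12, 17, 9, 14]
Visit 13 → queue [18, 7, 16, 12, 17, 9, 14]
Visit 18 → queue [7, 16, 12, 17, 9, 14]
Visit 7; enqueue 5, 15 → queue [16, 12, 17, 9, 14, 5, 15]
Visit 16 → queue [12, 17, 9, 14, 5, 15]
Visit 12; enqueue 10 → queue [17, 9, 14, 5, 15, 10]
Visit 17 → queue [9, 14, 5, 15, 10]
Visit 9; enqueue 2, 11 → queue [14, 5, 15, 10, 2, 11]
Visit 14 → queue [5, 15, 10, 2, 11]
Visit 5 → queue [15, 10, 2, 11]
Visit 15 → queue [10, 2, 11]
Visit 10 → queue [2, 11]
Visit 2 → queue [11]
Visit 11 → queue []

Visit order: 6, 1, 3, 4, 8, 13, 18, 7, 16, 12, 17, 9, 14, 5, 15, 10, 2, 11

14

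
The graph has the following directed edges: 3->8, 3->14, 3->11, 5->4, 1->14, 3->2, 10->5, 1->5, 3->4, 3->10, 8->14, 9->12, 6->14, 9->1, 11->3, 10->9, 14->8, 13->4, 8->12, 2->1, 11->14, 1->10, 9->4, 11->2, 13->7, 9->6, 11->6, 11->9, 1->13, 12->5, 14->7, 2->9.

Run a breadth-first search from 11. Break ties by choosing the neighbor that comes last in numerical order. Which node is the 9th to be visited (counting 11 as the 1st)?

12

Visit 11; enqueue 14, 9, 6, 3, 2 → queue [14, 9, 6, 3, 2]
Visit 14; enqueue 8, 7 → queue [9, 6, 3, 2, 8, 7]
Visit 9; enqueue 12, 4, 1 → queue [6, 3, 2, 8, 7, 12, 4, 1]
Visit 6 → queue [3, 2, 8, 7, 12, 4, 1]
Visit 3; enqueue 10 → queue [2, 8, 7, 12, 4, 1, 10]
Visit 2 → queue [8, 7, 12, 4, 1, 10]
Visit 8 → queue [7, 12, 4, 1, 10]
Visit 7 → queue [12, 4, 1, 10]
Visit 12; enqueue 5 → queue [4, 1, 10, 5]
Visit 4 → queue [1, 10, 5]
Visit 1; enqueue 13 → queue [10, 5, 13]
Visit 10 → queue [5, 13]
Visit 5 → queue [13]
Visit 13 → queue []

Visit order: 11, 14, 9, 6, 3, 2, 8, 7, 12, 4, 1, 10, 5, 13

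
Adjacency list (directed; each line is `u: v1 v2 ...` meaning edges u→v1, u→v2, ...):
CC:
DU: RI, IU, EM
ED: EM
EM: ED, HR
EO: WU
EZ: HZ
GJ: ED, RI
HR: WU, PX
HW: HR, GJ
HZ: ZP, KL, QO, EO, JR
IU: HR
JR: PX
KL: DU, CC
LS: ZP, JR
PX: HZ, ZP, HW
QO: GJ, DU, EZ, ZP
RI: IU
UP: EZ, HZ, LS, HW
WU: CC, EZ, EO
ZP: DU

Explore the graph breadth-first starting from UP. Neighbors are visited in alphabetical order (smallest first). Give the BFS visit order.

UP, EZ, HW, HZ, LS, GJ, HR, EO, JR, KL, QO, ZP, ED, RI, PX, WU, CC, DU, EM, IU

Visit UP; enqueue EZ, HW, HZ, LS → queue [EZ, HW, HZ, LS]
Visit EZ → queue [HW, HZ, LS]
Visit HW; enqueue GJ, HR → queue [HZ, LS, GJ, HR]
Visit HZ; enqueue EO, JR, KL, QO, ZP → queue [LS, GJ, HR, EO, JR, KL, QO, ZP]
Visit LS → queue [GJ, HR, EO, JR, KL, QO, ZP]
Visit GJ; enqueue ED, RI → queue [HR, EO, JR, KL, QO, ZP, ED, RI]
Visit HR; enqueue PX, WU → queue [EO, JR, KL, QO, ZP, ED, RI, PX, WU]
Visit EO → queue [JR, KL, QO, ZP, ED, RI, PX, WU]
Visit JR → queue [KL, QO, ZP, ED, RI, PX, WU]
Visit KL; enqueue CC, DU → queue [QO, ZP, ED, RI, PX, WU, CC, DU]
Visit QO → queue [ZP, ED, RI, PX, WU, CC, DU]
Visit ZP → queue [ED, RI, PX, WU, CC, DU]
Visit ED; enqueue EM → queue [RI, PX, WU, CC, DU, EM]
Visit RI; enqueue IU → queue [PX, WU, CC, DU, EM, IU]
Visit PX → queue [WU, CC, DU, EM, IU]
Visit WU → queue [CC, DU, EM, IU]
Visit CC → queue [DU, EM, IU]
Visit DU → queue [EM, IU]
Visit EM → queue [IU]
Visit IU → queue []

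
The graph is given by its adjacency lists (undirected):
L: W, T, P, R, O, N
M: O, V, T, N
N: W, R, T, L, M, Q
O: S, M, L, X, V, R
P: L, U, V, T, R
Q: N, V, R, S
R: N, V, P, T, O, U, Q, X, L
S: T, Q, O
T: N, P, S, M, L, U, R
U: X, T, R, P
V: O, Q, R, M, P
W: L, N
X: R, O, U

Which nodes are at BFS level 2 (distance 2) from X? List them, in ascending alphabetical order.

L, M, N, P, Q, S, T, V

Level 0: X
Level 1: O, R, U
Level 2: L, M, N, P, Q, S, T, V
Level 3: W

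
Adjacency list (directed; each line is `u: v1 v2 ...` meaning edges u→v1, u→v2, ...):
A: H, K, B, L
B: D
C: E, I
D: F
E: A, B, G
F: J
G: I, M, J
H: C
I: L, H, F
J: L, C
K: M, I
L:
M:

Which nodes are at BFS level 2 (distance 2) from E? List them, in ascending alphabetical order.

D, H, I, J, K, L, M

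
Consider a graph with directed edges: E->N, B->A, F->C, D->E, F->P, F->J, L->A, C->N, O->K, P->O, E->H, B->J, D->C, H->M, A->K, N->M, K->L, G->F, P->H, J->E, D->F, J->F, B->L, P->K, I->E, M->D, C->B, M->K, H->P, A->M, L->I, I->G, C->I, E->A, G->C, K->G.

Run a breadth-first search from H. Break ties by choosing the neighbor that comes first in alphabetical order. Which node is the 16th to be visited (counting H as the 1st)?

Visit H; enqueue M, P → queue [M, P]
Visit M; enqueue D, K → queue [P, D, K]
Visit P; enqueue O → queue [D, K, O]
Visit D; enqueue C, E, F → queue [K, O, C, E, F]
Visit K; enqueue G, L → queue [O, C, E, F, G, L]
Visit O → queue [C, E, F, G, L]
Visit C; enqueue B, I, N → queue [E, F, G, L, B, I, N]
Visit E; enqueue A → queue [F, G, L, B, I, N, A]
Visit F; enqueue J → queue [G, L, B, I, N, A, J]
Visit G → queue [L, B, I, N, A, J]
Visit L → queue [B, I, N, A, J]
Visit B → queue [I, N, A, J]
Visit I → queue [N, A, J]
Visit N → queue [A, J]
Visit A → queue [J]
Visit J → queue []

Visit order: H, M, P, D, K, O, C, E, F, G, L, B, I, N, A, J

J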